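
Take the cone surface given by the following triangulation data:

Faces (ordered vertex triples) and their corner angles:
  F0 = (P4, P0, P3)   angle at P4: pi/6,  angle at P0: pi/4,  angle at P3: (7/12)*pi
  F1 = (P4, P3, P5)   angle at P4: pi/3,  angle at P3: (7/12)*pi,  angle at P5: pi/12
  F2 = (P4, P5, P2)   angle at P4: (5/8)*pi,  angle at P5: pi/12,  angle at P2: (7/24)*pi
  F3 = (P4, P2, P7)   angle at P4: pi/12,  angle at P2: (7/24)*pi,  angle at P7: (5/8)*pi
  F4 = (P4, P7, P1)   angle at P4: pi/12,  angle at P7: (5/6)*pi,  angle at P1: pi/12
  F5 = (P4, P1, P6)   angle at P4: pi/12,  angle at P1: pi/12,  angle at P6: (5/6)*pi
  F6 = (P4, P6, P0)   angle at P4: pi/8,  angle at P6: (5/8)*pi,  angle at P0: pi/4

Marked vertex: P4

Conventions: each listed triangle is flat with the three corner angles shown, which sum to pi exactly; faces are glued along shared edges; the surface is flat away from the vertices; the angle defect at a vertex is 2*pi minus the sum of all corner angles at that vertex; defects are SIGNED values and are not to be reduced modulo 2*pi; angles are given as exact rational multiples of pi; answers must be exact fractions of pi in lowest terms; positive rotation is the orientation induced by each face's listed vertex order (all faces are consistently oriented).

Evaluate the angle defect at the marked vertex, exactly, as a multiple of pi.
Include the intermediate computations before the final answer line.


Sum of corner angles at P4: (3/2)*pi
defect = 2*pi - (3/2)*pi

Answer: defect(P4) = pi/2


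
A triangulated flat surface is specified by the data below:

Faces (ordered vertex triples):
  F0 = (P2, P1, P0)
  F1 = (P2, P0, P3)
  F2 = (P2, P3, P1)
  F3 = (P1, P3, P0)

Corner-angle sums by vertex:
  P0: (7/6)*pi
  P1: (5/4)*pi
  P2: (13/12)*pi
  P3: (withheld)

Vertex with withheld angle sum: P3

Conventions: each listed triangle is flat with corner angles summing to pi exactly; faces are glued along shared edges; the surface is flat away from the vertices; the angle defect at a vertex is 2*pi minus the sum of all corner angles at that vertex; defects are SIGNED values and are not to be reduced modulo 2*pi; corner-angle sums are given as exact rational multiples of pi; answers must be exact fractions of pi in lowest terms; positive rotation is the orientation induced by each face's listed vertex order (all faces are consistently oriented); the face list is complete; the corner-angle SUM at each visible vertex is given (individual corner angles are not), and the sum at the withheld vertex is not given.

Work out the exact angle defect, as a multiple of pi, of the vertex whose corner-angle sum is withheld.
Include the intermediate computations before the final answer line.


V = 4, E = 6, F = 4; chi = V - E + F = 2
Gauss-Bonnet: total defect = 2*pi*chi = 4*pi; visible defects sum to (5/2)*pi

Answer: defect(P3) = (3/2)*pi


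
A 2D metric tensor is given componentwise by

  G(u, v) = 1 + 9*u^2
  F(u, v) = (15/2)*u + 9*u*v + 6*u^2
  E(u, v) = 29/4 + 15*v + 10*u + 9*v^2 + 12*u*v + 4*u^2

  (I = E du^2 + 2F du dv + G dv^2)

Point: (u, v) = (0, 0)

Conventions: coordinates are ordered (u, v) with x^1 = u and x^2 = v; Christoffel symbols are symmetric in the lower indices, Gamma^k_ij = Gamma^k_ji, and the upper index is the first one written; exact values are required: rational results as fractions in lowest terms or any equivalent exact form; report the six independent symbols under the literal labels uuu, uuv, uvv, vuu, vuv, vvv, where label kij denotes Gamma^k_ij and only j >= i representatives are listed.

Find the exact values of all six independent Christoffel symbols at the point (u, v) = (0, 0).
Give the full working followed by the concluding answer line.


E = 29/4, F = 0, G = 1 at the point
E_u = 10, E_v = 15, F_u = 15/2, F_v = 0, G_u = 0, G_v = 0
EG - F^2 = 29/4;  g^inv = (4/29) * [[1, 0], [0, 29/4]]
first-kind symbols [ij,l] = (1/2)(d_i g_jl + d_j g_il - d_l g_ij): [uu,u] = E_u/2 = 5, [uu,v] = F_u - E_v/2 = 0, [uv,u] = E_v/2 = 15/2, [uv,v] = G_u/2 = 0, [vv,u] = F_v - G_u/2 = 0, [vv,v] = G_v/2 = 0
Gamma^u_ij = (G*[ij,u] - F*[ij,v])/(EG - F^2), Gamma^v_ij = (E*[ij,v] - F*[ij,u])/(EG - F^2)

Answer: Gamma_uuu = 20/29, Gamma_uuv = 30/29, Gamma_uvv = 0, Gamma_vuu = 0, Gamma_vuv = 0, Gamma_vvv = 0


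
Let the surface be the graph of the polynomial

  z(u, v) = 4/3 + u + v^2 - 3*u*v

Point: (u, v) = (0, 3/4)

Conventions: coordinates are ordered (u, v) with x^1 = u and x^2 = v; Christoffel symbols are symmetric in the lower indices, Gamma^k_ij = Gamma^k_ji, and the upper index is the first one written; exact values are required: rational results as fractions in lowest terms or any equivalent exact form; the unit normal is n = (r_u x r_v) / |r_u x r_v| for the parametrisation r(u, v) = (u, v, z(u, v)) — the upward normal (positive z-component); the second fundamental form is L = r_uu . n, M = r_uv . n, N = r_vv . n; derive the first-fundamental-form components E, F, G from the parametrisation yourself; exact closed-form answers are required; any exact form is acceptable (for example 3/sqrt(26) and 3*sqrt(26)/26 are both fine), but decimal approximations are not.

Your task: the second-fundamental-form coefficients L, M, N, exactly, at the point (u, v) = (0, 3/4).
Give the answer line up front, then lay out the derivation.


Answer: L = 0, M = -12*sqrt(77)/77, N = 8*sqrt(77)/77

z_u = -5/4, z_v = 3/2, z_uu = 0, z_uv = -3, z_vv = 2
E = 41/16, F = -15/8, G = 13/4; answer radicand W^2 = 77/16
unnormalised second-form numerators: l = 0, m = -3, n = 2; L = l/sqrt(77/16), and similarly M = m/sqrt(W^2), N = n/sqrt(W^2)


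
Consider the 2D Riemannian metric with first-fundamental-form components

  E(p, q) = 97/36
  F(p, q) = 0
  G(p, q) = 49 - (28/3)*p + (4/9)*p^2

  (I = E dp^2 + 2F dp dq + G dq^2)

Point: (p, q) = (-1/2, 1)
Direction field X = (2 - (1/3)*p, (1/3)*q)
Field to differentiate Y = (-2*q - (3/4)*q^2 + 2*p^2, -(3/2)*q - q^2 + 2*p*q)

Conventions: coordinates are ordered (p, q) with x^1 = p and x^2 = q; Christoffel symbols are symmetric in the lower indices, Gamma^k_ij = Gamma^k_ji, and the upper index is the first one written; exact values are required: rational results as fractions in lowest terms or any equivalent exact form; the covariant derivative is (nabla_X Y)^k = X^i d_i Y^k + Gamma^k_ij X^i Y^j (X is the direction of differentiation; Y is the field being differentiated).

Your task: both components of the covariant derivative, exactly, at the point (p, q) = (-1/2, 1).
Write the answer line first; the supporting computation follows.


Answer: (nabla_X Y)^p = -4433/582, (nabla_X Y)^q = 79/22

E = 97/36, F = 0, G = 484/9 at the point
E_p = 0, E_q = 0, F_p = 0, F_q = 0, G_p = -88/9, G_q = 0
EG - F^2 = 11737/81;  g^inv = (81/11737) * [[484/9, 0], [0, 97/36]]
first-kind symbols [ij,l] = (1/2)(d_i g_jl + d_j g_il - d_l g_ij): [pp,p] = E_p/2 = 0, [pp,q] = F_p - E_q/2 = 0, [pq,p] = E_q/2 = 0, [pq,q] = G_p/2 = -44/9, [qq,p] = F_q - G_p/2 = 44/9, [qq,q] = G_q/2 = 0
Gamma^p_ij = (G*[ij,p] - F*[ij,q])/(EG - F^2), Gamma^q_ij = (E*[ij,q] - F*[ij,p])/(EG - F^2)
Gamma_ppp = 0, Gamma_ppq = 0, Gamma_pqq = 176/97, Gamma_qpp = 0, Gamma_qpq = -1/11, Gamma_qqq = 0
X = (13/6, 1/3), Y = (-9/4, -7/2) at the point


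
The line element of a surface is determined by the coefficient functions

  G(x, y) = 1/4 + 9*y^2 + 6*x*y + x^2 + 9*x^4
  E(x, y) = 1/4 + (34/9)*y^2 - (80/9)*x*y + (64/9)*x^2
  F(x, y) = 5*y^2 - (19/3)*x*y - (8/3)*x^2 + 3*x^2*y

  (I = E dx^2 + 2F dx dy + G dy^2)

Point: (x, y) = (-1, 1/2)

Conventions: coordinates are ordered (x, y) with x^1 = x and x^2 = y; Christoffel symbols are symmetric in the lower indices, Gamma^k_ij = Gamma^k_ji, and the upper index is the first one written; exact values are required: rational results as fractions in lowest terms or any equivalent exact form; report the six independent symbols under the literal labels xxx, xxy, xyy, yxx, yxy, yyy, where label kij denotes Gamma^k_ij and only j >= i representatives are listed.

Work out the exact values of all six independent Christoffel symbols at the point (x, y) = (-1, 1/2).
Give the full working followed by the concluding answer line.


E = 51/4, F = 13/4, G = 19/2 at the point
E_x = -56/3, E_y = 38/3, F_x = -5/6, F_y = 43/3, G_x = -35, G_y = 3
EG - F^2 = 1769/16;  g^inv = (16/1769) * [[19/2, -13/4], [-13/4, 51/4]]
first-kind symbols [ij,l] = (1/2)(d_i g_jl + d_j g_il - d_l g_ij): [xx,x] = E_x/2 = -28/3, [xx,y] = F_x - E_y/2 = -43/6, [xy,x] = E_y/2 = 19/3, [xy,y] = G_x/2 = -35/2, [yy,x] = F_y - G_x/2 = 191/6, [yy,y] = G_y/2 = 3/2
Gamma^x_ij = (G*[ij,x] - F*[ij,y])/(EG - F^2), Gamma^y_ij = (E*[ij,y] - F*[ij,x])/(EG - F^2)

Answer: Gamma_xxx = -1046/1769, Gamma_xxy = 5618/5307, Gamma_xyy = 14282/5307, Gamma_yxx = -2930/5307, Gamma_yxy = -11698/5307, Gamma_yyy = -4048/5307


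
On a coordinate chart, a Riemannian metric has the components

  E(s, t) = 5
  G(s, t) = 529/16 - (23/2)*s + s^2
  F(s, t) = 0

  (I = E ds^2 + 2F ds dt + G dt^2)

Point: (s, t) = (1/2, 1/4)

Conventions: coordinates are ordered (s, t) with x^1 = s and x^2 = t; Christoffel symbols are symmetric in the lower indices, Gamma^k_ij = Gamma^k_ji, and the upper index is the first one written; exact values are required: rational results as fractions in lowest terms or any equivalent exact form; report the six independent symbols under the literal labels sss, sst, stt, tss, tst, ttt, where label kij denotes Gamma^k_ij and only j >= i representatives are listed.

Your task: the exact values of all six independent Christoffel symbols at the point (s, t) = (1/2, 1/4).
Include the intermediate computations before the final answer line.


E = 5, F = 0, G = 441/16 at the point
E_s = 0, E_t = 0, F_s = 0, F_t = 0, G_s = -21/2, G_t = 0
EG - F^2 = 2205/16;  g^inv = (16/2205) * [[441/16, 0], [0, 5]]
first-kind symbols [ij,l] = (1/2)(d_i g_jl + d_j g_il - d_l g_ij): [ss,s] = E_s/2 = 0, [ss,t] = F_s - E_t/2 = 0, [st,s] = E_t/2 = 0, [st,t] = G_s/2 = -21/4, [tt,s] = F_t - G_s/2 = 21/4, [tt,t] = G_t/2 = 0
Gamma^s_ij = (G*[ij,s] - F*[ij,t])/(EG - F^2), Gamma^t_ij = (E*[ij,t] - F*[ij,s])/(EG - F^2)

Answer: Gamma_sss = 0, Gamma_sst = 0, Gamma_stt = 21/20, Gamma_tss = 0, Gamma_tst = -4/21, Gamma_ttt = 0


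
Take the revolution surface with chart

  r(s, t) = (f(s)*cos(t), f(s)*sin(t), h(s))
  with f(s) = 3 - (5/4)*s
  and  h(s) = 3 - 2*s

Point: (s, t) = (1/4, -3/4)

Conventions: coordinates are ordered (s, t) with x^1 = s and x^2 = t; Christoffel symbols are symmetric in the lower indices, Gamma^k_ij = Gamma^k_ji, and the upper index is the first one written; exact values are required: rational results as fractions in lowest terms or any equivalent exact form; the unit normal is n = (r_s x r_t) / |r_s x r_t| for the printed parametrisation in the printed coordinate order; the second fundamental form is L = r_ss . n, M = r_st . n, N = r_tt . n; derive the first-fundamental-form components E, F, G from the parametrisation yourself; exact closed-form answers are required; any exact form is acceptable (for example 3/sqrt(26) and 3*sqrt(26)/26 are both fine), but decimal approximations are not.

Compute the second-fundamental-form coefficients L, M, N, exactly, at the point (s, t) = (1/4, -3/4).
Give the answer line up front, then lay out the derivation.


Answer: L = 0, M = 0, N = -43*sqrt(89)/178

f = 43/16, f' = -5/4, f'' = 0, h' = -2, h'' = 0
E = 89/16, F = 0, G = 1849/256; answer radicand W^2 = 89/16
unnormalised second-form numerators: l = 0, m = 0, n = -43/8; L = l/sqrt(89/16), and similarly M = m/sqrt(W^2), N = n/sqrt(W^2)


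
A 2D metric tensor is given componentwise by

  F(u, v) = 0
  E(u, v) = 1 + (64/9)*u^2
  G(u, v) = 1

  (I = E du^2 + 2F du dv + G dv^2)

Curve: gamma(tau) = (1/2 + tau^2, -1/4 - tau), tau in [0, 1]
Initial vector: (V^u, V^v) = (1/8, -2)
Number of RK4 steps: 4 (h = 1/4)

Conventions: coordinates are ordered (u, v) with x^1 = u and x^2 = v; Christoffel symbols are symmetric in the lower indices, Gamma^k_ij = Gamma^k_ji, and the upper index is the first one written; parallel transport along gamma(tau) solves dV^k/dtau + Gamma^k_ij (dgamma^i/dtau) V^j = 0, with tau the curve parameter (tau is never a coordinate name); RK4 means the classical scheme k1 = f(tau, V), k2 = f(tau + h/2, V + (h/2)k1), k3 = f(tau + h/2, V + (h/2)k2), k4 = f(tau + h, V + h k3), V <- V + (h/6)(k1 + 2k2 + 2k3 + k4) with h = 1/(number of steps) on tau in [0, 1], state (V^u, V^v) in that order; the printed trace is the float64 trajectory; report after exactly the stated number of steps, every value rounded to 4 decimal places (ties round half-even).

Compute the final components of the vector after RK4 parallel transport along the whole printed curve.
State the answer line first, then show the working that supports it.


Answer: V^u = 0.0505, V^v = -2.0000

gamma'(tau) = (2*tau, -1); f(tau, V)^k = -Gamma^k_ij(gamma(tau)) gamma'^i(tau) V^j; h = 1/4; intermediate values shown to 6 dp
curve data and Christoffel symbols at the stage parameters:
  tau = 0.000000: gamma = (0.500000, -0.250000), gamma' = (0.000000, -1.000000); Gamma_uuu = 1.280000, Gamma_uuv = 0.000000, Gamma_uvv = 0.000000, Gamma_vuu = 0.000000, Gamma_vuv = 0.000000, Gamma_vvv = 0.000000
  tau = 0.125000: gamma = (0.515625, -0.375000), gamma' = (0.250000, -1.000000); Gamma_uuu = 1.268468, Gamma_uuv = 0.000000, Gamma_uvv = 0.000000, Gamma_vuu = 0.000000, Gamma_vuv = 0.000000, Gamma_vvv = 0.000000
  tau = 0.250000: gamma = (0.562500, -0.500000), gamma' = (0.500000, -1.000000); Gamma_uuu = 1.230769, Gamma_uuv = 0.000000, Gamma_uvv = 0.000000, Gamma_vuu = 0.000000, Gamma_vuv = 0.000000, Gamma_vvv = 0.000000
  tau = 0.375000: gamma = (0.640625, -0.625000), gamma' = (0.750000, -1.000000); Gamma_uuu = 1.162605, Gamma_uuv = 0.000000, Gamma_uvv = 0.000000, Gamma_vuu = 0.000000, Gamma_vuv = 0.000000, Gamma_vvv = 0.000000
  tau = 0.500000: gamma = (0.750000, -0.750000), gamma' = (1.000000, -1.000000); Gamma_uuu = 1.066667, Gamma_uuv = 0.000000, Gamma_uvv = 0.000000, Gamma_vuu = 0.000000, Gamma_vuv = 0.000000, Gamma_vvv = 0.000000
  tau = 0.625000: gamma = (0.890625, -0.875000), gamma' = (1.250000, -1.000000); Gamma_uuu = 0.953725, Gamma_uuv = 0.000000, Gamma_uvv = 0.000000, Gamma_vuu = 0.000000, Gamma_vuv = 0.000000, Gamma_vvv = 0.000000
  tau = 0.750000: gamma = (1.062500, -1.000000), gamma' = (1.500000, -1.000000); Gamma_uuu = 0.836923, Gamma_uuv = 0.000000, Gamma_uvv = 0.000000, Gamma_vuu = 0.000000, Gamma_vuv = 0.000000, Gamma_vvv = 0.000000
  tau = 0.875000: gamma = (1.265625, -1.125000), gamma' = (1.750000, -1.000000); Gamma_uuu = 0.726356, Gamma_uuv = 0.000000, Gamma_uvv = 0.000000, Gamma_vuu = 0.000000, Gamma_vuv = 0.000000, Gamma_vvv = 0.000000
  tau = 1.000000: gamma = (1.500000, -1.250000), gamma' = (2.000000, -1.000000); Gamma_uuu = 0.627451, Gamma_uuv = 0.000000, Gamma_uvv = 0.000000, Gamma_vuu = 0.000000, Gamma_vuv = 0.000000, Gamma_vvv = 0.000000
step 0: V^u = 0.1250, V^v = -2.0000
step 1: k1 = (0.000000, 0.000000), k2 = (-0.039640, 0.000000), k3 = (-0.038068, 0.000000), k4 = (-0.071066, 0.000000); V <- V + (h/6)(k1 + 2k2 + 2k3 + k4): V^u = 0.1156, V^v = -2.0000
step 2: k1 = (-0.071116, 0.000000), k2 = (-0.093015, 0.000000), k3 = (-0.090628, 0.000000), k4 = (-0.099100, 0.000000); V <- V + (h/6)(k1 + 2k2 + 2k3 + k4): V^u = 0.0932, V^v = -2.0000
step 3: k1 = (-0.099379, 0.000000), k2 = (-0.096261, 0.000000), k3 = (-0.096725, 0.000000), k4 = (-0.086604, 0.000000); V <- V + (h/6)(k1 + 2k2 + 2k3 + k4): V^u = 0.0693, V^v = -2.0000
step 4: k1 = (-0.087043, 0.000000), k2 = (-0.074304, 0.000000), k3 = (-0.076328, 0.000000), k4 = (-0.063064, 0.000000); V <- V + (h/6)(k1 + 2k2 + 2k3 + k4): V^u = 0.0505, V^v = -2.0000


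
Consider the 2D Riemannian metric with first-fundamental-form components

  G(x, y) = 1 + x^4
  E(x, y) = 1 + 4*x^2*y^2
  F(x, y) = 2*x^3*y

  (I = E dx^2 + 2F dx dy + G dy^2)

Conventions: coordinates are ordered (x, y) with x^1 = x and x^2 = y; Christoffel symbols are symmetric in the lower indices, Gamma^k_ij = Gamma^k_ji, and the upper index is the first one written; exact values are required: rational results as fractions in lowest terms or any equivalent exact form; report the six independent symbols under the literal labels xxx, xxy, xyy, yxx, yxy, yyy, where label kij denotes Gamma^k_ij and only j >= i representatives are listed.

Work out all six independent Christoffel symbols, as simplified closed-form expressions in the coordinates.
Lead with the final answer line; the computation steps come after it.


Answer: Gamma_xxx = 4*x*y^2/(x^4 + 4*x^2*y^2 + 1), Gamma_xxy = 4*x^2*y/(x^4 + 4*x^2*y^2 + 1), Gamma_xyy = 0, Gamma_yxx = 2*x^2*y/(x^4 + 4*x^2*y^2 + 1), Gamma_yxy = 2*x^3/(x^4 + 4*x^2*y^2 + 1), Gamma_yyy = 0

E = 1 + 4*x^2*y^2; F = 2*x^3*y; G = 1 + x^4
Gamma^k_ij = (1/2) g^{kl} (d_i g_jl + d_j g_il - d_l g_ij), with g^inv = (1/(EG-F^2)) [[G, -F], [-F, E]]
first partials: E_x = 8*x*y^2, E_y = 8*x^2*y, F_x = 6*x^2*y, F_y = 2*x^3, G_x = 4*x^3, G_y = 0
D = EG - F^2 = 1 + 4*x^2*y^2 + x^4
expanded: Gamma^x_xx = (G E_x - 2F F_x + F E_y)/(2D), Gamma^x_xy = (G E_y - F G_x)/(2D), Gamma^x_yy = (2G F_y - G G_x - F G_y)/(2D), Gamma^y_xx = (2E F_x - E E_y - F E_x)/(2D), Gamma^y_xy = (E G_x - F E_y)/(2D), Gamma^y_yy = (E G_y - 2F F_y + F G_x)/(2D); substitute and cancel common factors


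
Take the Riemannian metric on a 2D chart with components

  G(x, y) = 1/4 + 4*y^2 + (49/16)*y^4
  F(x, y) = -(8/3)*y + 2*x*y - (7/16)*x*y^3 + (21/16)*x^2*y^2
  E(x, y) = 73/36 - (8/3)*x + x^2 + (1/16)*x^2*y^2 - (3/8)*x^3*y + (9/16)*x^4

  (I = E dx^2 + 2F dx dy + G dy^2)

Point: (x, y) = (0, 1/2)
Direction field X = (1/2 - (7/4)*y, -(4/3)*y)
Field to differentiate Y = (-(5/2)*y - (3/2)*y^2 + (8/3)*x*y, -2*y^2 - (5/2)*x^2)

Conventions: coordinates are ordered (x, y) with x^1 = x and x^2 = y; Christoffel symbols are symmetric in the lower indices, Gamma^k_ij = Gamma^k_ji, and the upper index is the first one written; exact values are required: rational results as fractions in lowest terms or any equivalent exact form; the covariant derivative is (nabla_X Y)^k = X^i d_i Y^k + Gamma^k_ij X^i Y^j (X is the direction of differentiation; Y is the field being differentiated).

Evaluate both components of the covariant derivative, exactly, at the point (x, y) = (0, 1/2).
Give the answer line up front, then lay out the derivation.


Answer: (nabla_X Y)^x = 224041/126636, (nabla_X Y)^y = 677031/337696

E = 73/36, F = -4/3, G = 369/256 at the point
E_x = -8/3, E_y = 0, F_x = 121/128, F_y = -8/3, G_x = 0, G_y = 177/32
EG - F^2 = 10553/9216;  g^inv = (9216/10553) * [[369/256, 4/3], [4/3, 73/36]]
first-kind symbols [ij,l] = (1/2)(d_i g_jl + d_j g_il - d_l g_ij): [xx,x] = E_x/2 = -4/3, [xx,y] = F_x - E_y/2 = 121/128, [xy,x] = E_y/2 = 0, [xy,y] = G_x/2 = 0, [yy,x] = F_y - G_x/2 = -8/3, [yy,y] = G_y/2 = 177/64
Gamma^x_ij = (G*[ij,x] - F*[ij,y])/(EG - F^2), Gamma^y_ij = (E*[ij,y] - F*[ij,x])/(EG - F^2)
Gamma_xxx = -6096/10553, Gamma_xxy = 0, Gamma_xyy = -1440/10553, Gamma_yxx = 1282/10553, Gamma_yxy = 0, Gamma_yyy = 18916/10553
X = (-3/8, -2/3), Y = (-13/8, -1/2) at the point


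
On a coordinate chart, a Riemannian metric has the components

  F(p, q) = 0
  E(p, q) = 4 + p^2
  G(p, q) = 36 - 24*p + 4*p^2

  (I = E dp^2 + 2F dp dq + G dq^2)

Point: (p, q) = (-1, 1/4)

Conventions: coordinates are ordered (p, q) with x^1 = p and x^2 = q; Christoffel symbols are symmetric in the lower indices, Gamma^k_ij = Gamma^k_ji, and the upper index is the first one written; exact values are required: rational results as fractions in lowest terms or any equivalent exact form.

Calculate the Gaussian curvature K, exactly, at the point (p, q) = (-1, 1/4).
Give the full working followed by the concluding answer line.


E = 5, F = 0, G = 64, EG - F^2 = 320 at the point
E_p = -2, E_q = 0, F_p = 0, F_q = 0, G_p = -32, G_q = 0
E_qq = 0, F_pq = 0, G_pp = 8
Compute both Brioschi determinants and normalise by (EG - F^2)^2.
M1 = [[-E_qq/2 + F_pq - G_pp/2, E_p/2, F_p - E_q/2], [F_q - G_p/2, E, F], [G_q/2, F, G]] = [[-4, -1, 0], [16, 5, 0], [0, 0, 64]]; det M1 = -256
M2 = [[0, E_q/2, G_p/2], [E_q/2, E, F], [G_p/2, F, G]] = [[0, 0, -16], [0, 5, 0], [-16, 0, 64]]; det M2 = -1280
det M1 - det M2 = 1024; K = 1024 / (320)^2 = 1/100

Answer: K = 1/100


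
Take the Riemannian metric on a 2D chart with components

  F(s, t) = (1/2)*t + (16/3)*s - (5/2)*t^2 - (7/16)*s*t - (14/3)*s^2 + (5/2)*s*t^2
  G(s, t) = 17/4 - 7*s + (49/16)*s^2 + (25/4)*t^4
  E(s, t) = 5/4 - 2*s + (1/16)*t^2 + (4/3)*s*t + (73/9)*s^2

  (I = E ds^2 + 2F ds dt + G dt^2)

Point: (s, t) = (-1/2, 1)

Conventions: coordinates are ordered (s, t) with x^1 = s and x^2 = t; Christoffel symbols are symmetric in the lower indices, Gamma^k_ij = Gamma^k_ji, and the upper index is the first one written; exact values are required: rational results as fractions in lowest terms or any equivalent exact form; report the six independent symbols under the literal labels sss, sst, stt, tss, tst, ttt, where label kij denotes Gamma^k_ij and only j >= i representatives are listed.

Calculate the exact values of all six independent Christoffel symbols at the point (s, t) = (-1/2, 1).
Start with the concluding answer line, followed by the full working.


Answer: Gamma_sss = 22877/8203, Gamma_sst = -44394/8203, Gamma_stt = 138165/16406, Gamma_tss = 52462/24609, Gamma_tst = -23434/8203, Gamma_ttt = 39061/8203

E = 529/144, F = -659/96, G = 945/64 at the point
E_s = -79/9, E_t = -13/24, F_s = 193/16, F_t = -217/32, G_s = -161/16, G_t = 25
EG - F^2 = 8203/1152;  g^inv = (1152/8203) * [[945/64, 659/96], [659/96, 529/144]]
first-kind symbols [ij,l] = (1/2)(d_i g_jl + d_j g_il - d_l g_ij): [ss,s] = E_s/2 = -79/18, [ss,t] = F_s - E_t/2 = 37/3, [st,s] = E_t/2 = -13/48, [st,t] = G_s/2 = -161/32, [tt,s] = F_t - G_s/2 = -7/4, [tt,t] = G_t/2 = 25/2
Gamma^s_ij = (G*[ij,s] - F*[ij,t])/(EG - F^2), Gamma^t_ij = (E*[ij,t] - F*[ij,s])/(EG - F^2)


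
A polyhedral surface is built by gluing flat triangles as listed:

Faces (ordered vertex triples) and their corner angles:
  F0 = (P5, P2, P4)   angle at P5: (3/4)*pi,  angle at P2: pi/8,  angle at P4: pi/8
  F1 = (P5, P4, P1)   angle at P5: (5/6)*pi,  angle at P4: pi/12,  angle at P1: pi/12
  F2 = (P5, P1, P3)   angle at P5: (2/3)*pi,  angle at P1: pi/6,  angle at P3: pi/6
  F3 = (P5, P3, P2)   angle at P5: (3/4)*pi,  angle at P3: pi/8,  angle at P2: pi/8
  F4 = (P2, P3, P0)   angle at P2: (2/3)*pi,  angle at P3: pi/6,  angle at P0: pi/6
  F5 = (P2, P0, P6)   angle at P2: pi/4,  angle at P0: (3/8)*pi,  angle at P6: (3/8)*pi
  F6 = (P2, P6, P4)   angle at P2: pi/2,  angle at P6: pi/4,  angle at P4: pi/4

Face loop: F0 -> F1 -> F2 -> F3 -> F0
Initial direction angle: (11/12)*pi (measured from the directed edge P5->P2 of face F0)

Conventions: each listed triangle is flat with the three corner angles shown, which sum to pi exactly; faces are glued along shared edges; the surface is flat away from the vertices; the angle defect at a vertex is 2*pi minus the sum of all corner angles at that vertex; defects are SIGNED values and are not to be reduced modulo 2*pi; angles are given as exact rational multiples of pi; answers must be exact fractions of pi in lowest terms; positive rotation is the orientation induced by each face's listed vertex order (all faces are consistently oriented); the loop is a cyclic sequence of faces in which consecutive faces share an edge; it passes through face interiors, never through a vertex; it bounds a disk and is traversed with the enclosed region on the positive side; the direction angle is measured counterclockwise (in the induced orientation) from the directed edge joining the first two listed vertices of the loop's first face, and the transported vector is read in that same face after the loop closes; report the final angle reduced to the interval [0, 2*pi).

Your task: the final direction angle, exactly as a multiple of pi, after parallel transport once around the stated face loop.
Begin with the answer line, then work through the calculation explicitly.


Answer: final direction angle = (23/12)*pi

enclosed vertex P5: corner angles sum to 3*pi, defect = 2*pi - 3*pi = -pi
summing the enclosed defects onto the initial angle, mod 2*pi in the induced orientation:
final angle = (11/12)*pi - pi = (23/12)*pi (mod 2*pi)


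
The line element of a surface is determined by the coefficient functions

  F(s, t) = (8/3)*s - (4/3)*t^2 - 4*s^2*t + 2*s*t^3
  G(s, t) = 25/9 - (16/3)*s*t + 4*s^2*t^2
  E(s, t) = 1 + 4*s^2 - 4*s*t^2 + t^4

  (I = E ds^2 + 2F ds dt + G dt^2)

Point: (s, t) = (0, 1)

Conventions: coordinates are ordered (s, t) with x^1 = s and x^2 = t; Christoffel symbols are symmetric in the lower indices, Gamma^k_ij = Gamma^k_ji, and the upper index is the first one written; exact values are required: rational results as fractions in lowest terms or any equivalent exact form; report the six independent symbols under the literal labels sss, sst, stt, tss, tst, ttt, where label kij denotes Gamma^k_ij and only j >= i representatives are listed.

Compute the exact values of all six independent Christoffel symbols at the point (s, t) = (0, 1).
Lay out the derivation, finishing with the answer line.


E = 2, F = -4/3, G = 25/9 at the point
E_s = -4, E_t = 4, F_s = 14/3, F_t = -8/3, G_s = -16/3, G_t = 0
EG - F^2 = 34/9;  g^inv = (9/34) * [[25/9, 4/3], [4/3, 2]]
first-kind symbols [ij,l] = (1/2)(d_i g_jl + d_j g_il - d_l g_ij): [ss,s] = E_s/2 = -2, [ss,t] = F_s - E_t/2 = 8/3, [st,s] = E_t/2 = 2, [st,t] = G_s/2 = -8/3, [tt,s] = F_t - G_s/2 = 0, [tt,t] = G_t/2 = 0
Gamma^s_ij = (G*[ij,s] - F*[ij,t])/(EG - F^2), Gamma^t_ij = (E*[ij,t] - F*[ij,s])/(EG - F^2)

Answer: Gamma_sss = -9/17, Gamma_sst = 9/17, Gamma_stt = 0, Gamma_tss = 12/17, Gamma_tst = -12/17, Gamma_ttt = 0


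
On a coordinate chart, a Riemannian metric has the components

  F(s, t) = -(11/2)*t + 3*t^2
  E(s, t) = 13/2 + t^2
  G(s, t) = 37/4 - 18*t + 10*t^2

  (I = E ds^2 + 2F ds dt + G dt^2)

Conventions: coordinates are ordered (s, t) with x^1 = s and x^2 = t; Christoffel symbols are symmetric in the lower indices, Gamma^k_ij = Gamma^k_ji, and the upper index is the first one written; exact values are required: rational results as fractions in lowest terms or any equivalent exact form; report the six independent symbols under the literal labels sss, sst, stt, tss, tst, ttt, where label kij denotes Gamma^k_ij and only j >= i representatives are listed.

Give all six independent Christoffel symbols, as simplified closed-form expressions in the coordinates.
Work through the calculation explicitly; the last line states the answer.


E = 13/2 + t^2; F = -(11/2)*t + 3*t^2; G = 37/4 - 18*t + 10*t^2
Gamma^k_ij = (1/2) g^{kl} (d_i g_jl + d_j g_il - d_l g_ij), with g^inv = (1/(EG-F^2)) [[G, -F], [-F, E]]
first partials: E_s = 0, E_t = 2*t, F_s = 0, F_t = -11/2 + 6*t, G_s = 0, G_t = -18 + 20*t
D = EG - F^2 = 481/8 - 117*t + 44*t^2 + 15*t^3 + t^4
expanded: Gamma^s_ss = (G E_s - 2F F_s + F E_t)/(2D), Gamma^s_st = (G E_t - F G_s)/(2D), Gamma^s_tt = (2G F_t - G G_s - F G_t)/(2D), Gamma^t_ss = (2E F_s - E E_t - F E_s)/(2D), Gamma^t_st = (E G_s - F E_t)/(2D), Gamma^t_tt = (E G_t - 2F F_t + F G_s)/(2D); substitute and cancel common factors

Answer: Gamma_sss = (24*t^3 - 44*t^2)/(8*t^4 + 120*t^3 + 352*t^2 - 936*t + 481), Gamma_sst = (80*t^3 - 144*t^2 + 74*t)/(8*t^4 + 120*t^3 + 352*t^2 - 936*t + 481), Gamma_stt = (240*t^3 - 648*t^2 + 840*t - 407)/(8*t^4 + 120*t^3 + 352*t^2 - 936*t + 481), Gamma_tss = (-8*t^3 - 52*t)/(8*t^4 + 120*t^3 + 352*t^2 - 936*t + 481), Gamma_tst = (-24*t^3 + 44*t^2)/(8*t^4 + 120*t^3 + 352*t^2 - 936*t + 481), Gamma_ttt = (-64*t^3 + 324*t^2 + 278*t - 468)/(8*t^4 + 120*t^3 + 352*t^2 - 936*t + 481)


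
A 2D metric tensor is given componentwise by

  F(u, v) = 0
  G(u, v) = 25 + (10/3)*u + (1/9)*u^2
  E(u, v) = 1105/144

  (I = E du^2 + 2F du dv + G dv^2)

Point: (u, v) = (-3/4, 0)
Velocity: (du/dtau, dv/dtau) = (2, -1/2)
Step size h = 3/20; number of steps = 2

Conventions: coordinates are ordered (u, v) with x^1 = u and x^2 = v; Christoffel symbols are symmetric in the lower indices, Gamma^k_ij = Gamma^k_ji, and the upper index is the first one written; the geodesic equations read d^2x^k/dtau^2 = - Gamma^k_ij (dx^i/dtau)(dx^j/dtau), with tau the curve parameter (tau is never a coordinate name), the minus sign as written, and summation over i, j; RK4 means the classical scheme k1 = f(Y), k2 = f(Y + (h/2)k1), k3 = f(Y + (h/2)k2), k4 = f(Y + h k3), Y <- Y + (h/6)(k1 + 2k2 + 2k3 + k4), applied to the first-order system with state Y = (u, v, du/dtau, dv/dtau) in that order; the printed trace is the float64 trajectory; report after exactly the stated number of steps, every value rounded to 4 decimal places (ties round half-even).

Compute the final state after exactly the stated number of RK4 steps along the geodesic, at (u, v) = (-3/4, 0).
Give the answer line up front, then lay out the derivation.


Answer: u = -0.1478, v = -0.1439, du/dtau = 2.0145, dv/dtau = -0.4603

f(Y) = (du/dtau, dv/dtau, -Gamma^u_ij Y'^i Y'^j, -Gamma^v_ij Y'^i Y'^j) with the Gammas evaluated at the stage position; h = 0.150000; intermediate values shown to 6 dp
step 0: u = -0.7500, v = 0.0000, du/dtau = 2.0000, dv/dtau = -0.5000
step 1:
  k1: at (u, v) = (-0.750000, 0.000000), (du/dtau, dv/dtau) = (2.000000, -0.500000); Gamma_uuu = 0.000000, Gamma_uuv = 0.000000, Gamma_uvv = -0.206335, Gamma_vuu = 0.000000, Gamma_vuv = 0.070175, Gamma_vvv = 0.000000; k1 = (2.000000, -0.500000, 0.051584, 0.140351)
  k2: at (u, v) = (-0.600000, -0.037500), (du/dtau, dv/dtau) = (2.003869, -0.489474); Gamma_uuu = 0.000000, Gamma_uuv = 0.000000, Gamma_uvv = -0.208507, Gamma_vuu = 0.000000, Gamma_vuv = 0.069444, Gamma_vvv = 0.000000; k2 = (2.003869, -0.489474, 0.049955, 0.136228)
  k3: at (u, v) = (-0.599710, -0.036711), (du/dtau, dv/dtau) = (2.003747, -0.489783); Gamma_uuu = 0.000000, Gamma_uuv = 0.000000, Gamma_uvv = -0.208511, Gamma_vuu = 0.000000, Gamma_vuv = 0.069443, Gamma_vvv = 0.000000; k3 = (2.003747, -0.489783, 0.050019, 0.136303)
  k4: at (u, v) = (-0.449438, -0.073467), (du/dtau, dv/dtau) = (2.007503, -0.479555); Gamma_uuu = 0.000000, Gamma_uuv = 0.000000, Gamma_uvv = -0.210687, Gamma_vuu = 0.000000, Gamma_vuv = 0.068726, Gamma_vvv = 0.000000; k4 = (2.007503, -0.479555, 0.048452, 0.132326)
  Y <- Y + (h/6)(k1 + 2k2 + 2k3 + k4): u = -0.4494, v = -0.0735, du/dtau = 2.0075, dv/dtau = -0.4796
step 2:
  k1: at (u, v) = (-0.449432, -0.073452), (du/dtau, dv/dtau) = (2.007500, -0.479557); Gamma_uuu = 0.000000, Gamma_uuv = 0.000000, Gamma_uvv = -0.210687, Gamma_vuu = 0.000000, Gamma_vuv = 0.068726, Gamma_vvv = 0.000000; k1 = (2.007500, -0.479557, 0.048453, 0.132326)
  k2: at (u, v) = (-0.298869, -0.109418), (du/dtau, dv/dtau) = (2.011134, -0.469632); Gamma_uuu = 0.000000, Gamma_uuv = 0.000000, Gamma_uvv = -0.212867, Gamma_vuu = 0.000000, Gamma_vuv = 0.068022, Gamma_vvv = 0.000000; k2 = (2.011134, -0.469632, 0.046949, 0.128493)
  k3: at (u, v) = (-0.298597, -0.108674), (du/dtau, dv/dtau) = (2.011021, -0.469920); Gamma_uuu = 0.000000, Gamma_uuv = 0.000000, Gamma_uvv = -0.212871, Gamma_vuu = 0.000000, Gamma_vuv = 0.068021, Gamma_vvv = 0.000000; k3 = (2.011021, -0.469920, 0.047007, 0.128562)
  k4: at (u, v) = (-0.147779, -0.143940), (du/dtau, dv/dtau) = (2.014551, -0.460272); Gamma_uuu = 0.000000, Gamma_uuv = 0.000000, Gamma_uvv = -0.215055, Gamma_vuu = 0.000000, Gamma_vuv = 0.067330, Gamma_vvv = 0.000000; k4 = (2.014551, -0.460272, 0.045559, 0.124862)
  Y <- Y + (h/6)(k1 + 2k2 + 2k3 + k4): u = -0.1478, v = -0.1439, du/dtau = 2.0145, dv/dtau = -0.4603


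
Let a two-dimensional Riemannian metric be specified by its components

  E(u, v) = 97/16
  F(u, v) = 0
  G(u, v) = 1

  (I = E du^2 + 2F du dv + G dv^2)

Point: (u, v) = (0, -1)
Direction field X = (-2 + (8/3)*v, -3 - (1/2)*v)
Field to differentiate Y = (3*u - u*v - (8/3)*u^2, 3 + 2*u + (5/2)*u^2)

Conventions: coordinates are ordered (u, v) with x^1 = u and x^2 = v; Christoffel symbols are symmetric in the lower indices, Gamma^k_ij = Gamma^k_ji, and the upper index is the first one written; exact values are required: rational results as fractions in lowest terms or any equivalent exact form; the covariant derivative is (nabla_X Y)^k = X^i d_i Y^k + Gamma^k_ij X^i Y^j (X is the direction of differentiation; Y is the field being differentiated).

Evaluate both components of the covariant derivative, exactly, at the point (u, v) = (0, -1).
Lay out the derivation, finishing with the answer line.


E = 97/16, F = 0, G = 1 at the point
E_u = 0, E_v = 0, F_u = 0, F_v = 0, G_u = 0, G_v = 0
EG - F^2 = 97/16;  g^inv = (16/97) * [[1, 0], [0, 97/16]]
first-kind symbols [ij,l] = (1/2)(d_i g_jl + d_j g_il - d_l g_ij): [uu,u] = E_u/2 = 0, [uu,v] = F_u - E_v/2 = 0, [uv,u] = E_v/2 = 0, [uv,v] = G_u/2 = 0, [vv,u] = F_v - G_u/2 = 0, [vv,v] = G_v/2 = 0
Gamma^u_ij = (G*[ij,u] - F*[ij,v])/(EG - F^2), Gamma^v_ij = (E*[ij,v] - F*[ij,u])/(EG - F^2)
Gamma_uuu = 0, Gamma_uuv = 0, Gamma_uvv = 0, Gamma_vuu = 0, Gamma_vuv = 0, Gamma_vvv = 0
X = (-14/3, -5/2), Y = (0, 3) at the point

Answer: (nabla_X Y)^u = -56/3, (nabla_X Y)^v = -28/3


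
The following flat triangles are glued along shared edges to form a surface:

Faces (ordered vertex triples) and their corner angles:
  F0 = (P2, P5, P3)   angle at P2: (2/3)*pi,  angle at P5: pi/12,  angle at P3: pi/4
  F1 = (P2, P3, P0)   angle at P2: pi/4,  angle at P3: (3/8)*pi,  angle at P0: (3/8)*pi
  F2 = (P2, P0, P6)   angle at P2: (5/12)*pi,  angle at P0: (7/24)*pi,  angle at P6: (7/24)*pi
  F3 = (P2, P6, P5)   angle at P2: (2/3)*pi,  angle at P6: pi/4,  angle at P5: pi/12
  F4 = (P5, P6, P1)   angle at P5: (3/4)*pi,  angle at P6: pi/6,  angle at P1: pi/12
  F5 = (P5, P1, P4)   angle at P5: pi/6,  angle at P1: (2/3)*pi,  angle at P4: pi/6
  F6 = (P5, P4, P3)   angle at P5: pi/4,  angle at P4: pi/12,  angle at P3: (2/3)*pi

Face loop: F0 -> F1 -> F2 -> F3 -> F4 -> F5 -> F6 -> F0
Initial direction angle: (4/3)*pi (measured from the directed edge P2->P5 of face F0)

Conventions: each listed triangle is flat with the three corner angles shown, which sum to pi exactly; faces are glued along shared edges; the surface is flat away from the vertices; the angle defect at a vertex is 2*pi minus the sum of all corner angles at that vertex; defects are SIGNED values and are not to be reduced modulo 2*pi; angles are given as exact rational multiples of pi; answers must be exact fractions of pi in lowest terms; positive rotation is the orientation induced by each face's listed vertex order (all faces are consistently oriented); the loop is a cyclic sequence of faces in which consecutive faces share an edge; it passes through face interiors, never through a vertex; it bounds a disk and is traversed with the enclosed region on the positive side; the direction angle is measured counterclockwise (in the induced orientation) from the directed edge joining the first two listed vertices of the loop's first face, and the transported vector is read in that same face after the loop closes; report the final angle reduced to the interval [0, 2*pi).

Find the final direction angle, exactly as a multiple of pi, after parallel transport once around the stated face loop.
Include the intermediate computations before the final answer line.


enclosed vertex P2: corner angles sum to 2*pi, defect = 2*pi - 2*pi = 0
enclosed vertex P5: corner angles sum to (4/3)*pi, defect = 2*pi - (4/3)*pi = (2/3)*pi
adding the enclosed defects to the starting angle (mod 2*pi, induced orientation) gives the holonomy
final angle = (4/3)*pi + (2/3)*pi = 0 (mod 2*pi)

Answer: final direction angle = 0


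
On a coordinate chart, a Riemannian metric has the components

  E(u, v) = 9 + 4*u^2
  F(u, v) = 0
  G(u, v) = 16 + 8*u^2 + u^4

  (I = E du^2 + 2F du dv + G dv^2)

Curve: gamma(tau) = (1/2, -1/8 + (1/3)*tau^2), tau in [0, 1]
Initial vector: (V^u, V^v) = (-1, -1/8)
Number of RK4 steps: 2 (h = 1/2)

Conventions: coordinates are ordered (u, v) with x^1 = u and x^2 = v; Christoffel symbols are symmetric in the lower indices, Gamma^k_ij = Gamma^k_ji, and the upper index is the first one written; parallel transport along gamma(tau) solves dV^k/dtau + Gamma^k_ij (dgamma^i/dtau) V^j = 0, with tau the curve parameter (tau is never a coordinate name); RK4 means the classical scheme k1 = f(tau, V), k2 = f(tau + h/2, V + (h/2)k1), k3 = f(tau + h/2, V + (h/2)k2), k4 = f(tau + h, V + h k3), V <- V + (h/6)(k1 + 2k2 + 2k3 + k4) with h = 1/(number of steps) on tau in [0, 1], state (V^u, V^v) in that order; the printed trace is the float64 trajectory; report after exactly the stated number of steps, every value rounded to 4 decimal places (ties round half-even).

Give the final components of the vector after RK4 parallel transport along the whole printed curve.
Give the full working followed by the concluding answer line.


gamma'(tau) = (0, (2/3)*tau); f(tau, V)^k = -Gamma^k_ij(gamma(tau)) gamma'^i(tau) V^j; h = 1/2; intermediate values shown to 6 dp
curve data and Christoffel symbols at the stage parameters:
  tau = 0.000000: gamma = (0.500000, -0.125000), gamma' = (0.000000, 0.000000); Gamma_uuu = 0.200000, Gamma_uuv = 0.000000, Gamma_uvv = -0.425000, Gamma_vuu = 0.000000, Gamma_vuv = 0.235294, Gamma_vvv = 0.000000
  tau = 0.250000: gamma = (0.500000, -0.104167), gamma' = (0.000000, 0.166667); Gamma_uuu = 0.200000, Gamma_uuv = 0.000000, Gamma_uvv = -0.425000, Gamma_vuu = 0.000000, Gamma_vuv = 0.235294, Gamma_vvv = 0.000000
  tau = 0.500000: gamma = (0.500000, -0.041667), gamma' = (0.000000, 0.333333); Gamma_uuu = 0.200000, Gamma_uuv = 0.000000, Gamma_uvv = -0.425000, Gamma_vuu = 0.000000, Gamma_vuv = 0.235294, Gamma_vvv = 0.000000
  tau = 0.750000: gamma = (0.500000, 0.062500), gamma' = (0.000000, 0.500000); Gamma_uuu = 0.200000, Gamma_uuv = 0.000000, Gamma_uvv = -0.425000, Gamma_vuu = 0.000000, Gamma_vuv = 0.235294, Gamma_vvv = 0.000000
  tau = 1.000000: gamma = (0.500000, 0.208333), gamma' = (0.000000, 0.666667); Gamma_uuu = 0.200000, Gamma_uuv = 0.000000, Gamma_uvv = -0.425000, Gamma_vuu = 0.000000, Gamma_vuv = 0.235294, Gamma_vvv = 0.000000
step 0: V^u = -1.0000, V^v = -0.1250
step 1: k1 = (0.000000, 0.000000), k2 = (-0.008854, 0.039216), k3 = (-0.008160, 0.039302), k4 = (-0.014924, 0.078751); V <- V + (h/6)(k1 + 2k2 + 2k3 + k4): V^u = -1.0041, V^v = -0.1054
step 2: k1 = (-0.014925, 0.078751), k2 = (-0.018203, 0.118566), k3 = (-0.016088, 0.118662), k4 = (-0.013039, 0.158764); V <- V + (h/6)(k1 + 2k2 + 2k3 + k4): V^u = -1.0121, V^v = -0.0460

Answer: V^u = -1.0121, V^v = -0.0460


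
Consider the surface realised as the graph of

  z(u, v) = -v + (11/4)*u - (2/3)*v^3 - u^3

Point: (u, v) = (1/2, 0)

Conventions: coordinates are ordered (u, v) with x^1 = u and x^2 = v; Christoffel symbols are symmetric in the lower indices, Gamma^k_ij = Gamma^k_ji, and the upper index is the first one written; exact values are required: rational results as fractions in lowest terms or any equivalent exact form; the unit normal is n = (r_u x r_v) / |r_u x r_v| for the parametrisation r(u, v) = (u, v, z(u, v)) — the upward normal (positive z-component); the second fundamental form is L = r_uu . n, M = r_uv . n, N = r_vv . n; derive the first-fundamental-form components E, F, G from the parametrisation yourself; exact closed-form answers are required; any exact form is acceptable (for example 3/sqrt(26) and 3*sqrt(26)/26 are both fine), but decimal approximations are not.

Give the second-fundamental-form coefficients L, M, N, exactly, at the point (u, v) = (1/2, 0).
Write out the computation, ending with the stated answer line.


z_u = 2, z_v = -1, z_uu = -3, z_uv = 0, z_vv = 0
E = 5, F = -2, G = 2; answer radicand W^2 = 6
unnormalised second-form numerators: l = -3, m = 0, n = 0; L = l/sqrt(6), and similarly M = m/sqrt(W^2), N = n/sqrt(W^2)

Answer: L = -sqrt(6)/2, M = 0, N = 0


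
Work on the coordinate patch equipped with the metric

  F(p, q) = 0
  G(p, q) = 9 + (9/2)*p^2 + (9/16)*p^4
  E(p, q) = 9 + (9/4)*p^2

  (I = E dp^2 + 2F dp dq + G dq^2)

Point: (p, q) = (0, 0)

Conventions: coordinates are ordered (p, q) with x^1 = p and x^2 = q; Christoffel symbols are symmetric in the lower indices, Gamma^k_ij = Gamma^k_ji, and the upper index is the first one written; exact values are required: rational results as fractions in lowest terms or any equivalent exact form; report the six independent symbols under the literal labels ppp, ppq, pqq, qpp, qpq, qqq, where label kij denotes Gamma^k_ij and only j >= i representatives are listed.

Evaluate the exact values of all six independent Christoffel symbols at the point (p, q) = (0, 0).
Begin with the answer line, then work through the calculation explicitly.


Answer: Gamma_ppp = 0, Gamma_ppq = 0, Gamma_pqq = 0, Gamma_qpp = 0, Gamma_qpq = 0, Gamma_qqq = 0

E = 9, F = 0, G = 9 at the point
E_p = 0, E_q = 0, F_p = 0, F_q = 0, G_p = 0, G_q = 0
EG - F^2 = 81;  g^inv = (1/81) * [[9, 0], [0, 9]]
first-kind symbols [ij,l] = (1/2)(d_i g_jl + d_j g_il - d_l g_ij): [pp,p] = E_p/2 = 0, [pp,q] = F_p - E_q/2 = 0, [pq,p] = E_q/2 = 0, [pq,q] = G_p/2 = 0, [qq,p] = F_q - G_p/2 = 0, [qq,q] = G_q/2 = 0
Gamma^p_ij = (G*[ij,p] - F*[ij,q])/(EG - F^2), Gamma^q_ij = (E*[ij,q] - F*[ij,p])/(EG - F^2)
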